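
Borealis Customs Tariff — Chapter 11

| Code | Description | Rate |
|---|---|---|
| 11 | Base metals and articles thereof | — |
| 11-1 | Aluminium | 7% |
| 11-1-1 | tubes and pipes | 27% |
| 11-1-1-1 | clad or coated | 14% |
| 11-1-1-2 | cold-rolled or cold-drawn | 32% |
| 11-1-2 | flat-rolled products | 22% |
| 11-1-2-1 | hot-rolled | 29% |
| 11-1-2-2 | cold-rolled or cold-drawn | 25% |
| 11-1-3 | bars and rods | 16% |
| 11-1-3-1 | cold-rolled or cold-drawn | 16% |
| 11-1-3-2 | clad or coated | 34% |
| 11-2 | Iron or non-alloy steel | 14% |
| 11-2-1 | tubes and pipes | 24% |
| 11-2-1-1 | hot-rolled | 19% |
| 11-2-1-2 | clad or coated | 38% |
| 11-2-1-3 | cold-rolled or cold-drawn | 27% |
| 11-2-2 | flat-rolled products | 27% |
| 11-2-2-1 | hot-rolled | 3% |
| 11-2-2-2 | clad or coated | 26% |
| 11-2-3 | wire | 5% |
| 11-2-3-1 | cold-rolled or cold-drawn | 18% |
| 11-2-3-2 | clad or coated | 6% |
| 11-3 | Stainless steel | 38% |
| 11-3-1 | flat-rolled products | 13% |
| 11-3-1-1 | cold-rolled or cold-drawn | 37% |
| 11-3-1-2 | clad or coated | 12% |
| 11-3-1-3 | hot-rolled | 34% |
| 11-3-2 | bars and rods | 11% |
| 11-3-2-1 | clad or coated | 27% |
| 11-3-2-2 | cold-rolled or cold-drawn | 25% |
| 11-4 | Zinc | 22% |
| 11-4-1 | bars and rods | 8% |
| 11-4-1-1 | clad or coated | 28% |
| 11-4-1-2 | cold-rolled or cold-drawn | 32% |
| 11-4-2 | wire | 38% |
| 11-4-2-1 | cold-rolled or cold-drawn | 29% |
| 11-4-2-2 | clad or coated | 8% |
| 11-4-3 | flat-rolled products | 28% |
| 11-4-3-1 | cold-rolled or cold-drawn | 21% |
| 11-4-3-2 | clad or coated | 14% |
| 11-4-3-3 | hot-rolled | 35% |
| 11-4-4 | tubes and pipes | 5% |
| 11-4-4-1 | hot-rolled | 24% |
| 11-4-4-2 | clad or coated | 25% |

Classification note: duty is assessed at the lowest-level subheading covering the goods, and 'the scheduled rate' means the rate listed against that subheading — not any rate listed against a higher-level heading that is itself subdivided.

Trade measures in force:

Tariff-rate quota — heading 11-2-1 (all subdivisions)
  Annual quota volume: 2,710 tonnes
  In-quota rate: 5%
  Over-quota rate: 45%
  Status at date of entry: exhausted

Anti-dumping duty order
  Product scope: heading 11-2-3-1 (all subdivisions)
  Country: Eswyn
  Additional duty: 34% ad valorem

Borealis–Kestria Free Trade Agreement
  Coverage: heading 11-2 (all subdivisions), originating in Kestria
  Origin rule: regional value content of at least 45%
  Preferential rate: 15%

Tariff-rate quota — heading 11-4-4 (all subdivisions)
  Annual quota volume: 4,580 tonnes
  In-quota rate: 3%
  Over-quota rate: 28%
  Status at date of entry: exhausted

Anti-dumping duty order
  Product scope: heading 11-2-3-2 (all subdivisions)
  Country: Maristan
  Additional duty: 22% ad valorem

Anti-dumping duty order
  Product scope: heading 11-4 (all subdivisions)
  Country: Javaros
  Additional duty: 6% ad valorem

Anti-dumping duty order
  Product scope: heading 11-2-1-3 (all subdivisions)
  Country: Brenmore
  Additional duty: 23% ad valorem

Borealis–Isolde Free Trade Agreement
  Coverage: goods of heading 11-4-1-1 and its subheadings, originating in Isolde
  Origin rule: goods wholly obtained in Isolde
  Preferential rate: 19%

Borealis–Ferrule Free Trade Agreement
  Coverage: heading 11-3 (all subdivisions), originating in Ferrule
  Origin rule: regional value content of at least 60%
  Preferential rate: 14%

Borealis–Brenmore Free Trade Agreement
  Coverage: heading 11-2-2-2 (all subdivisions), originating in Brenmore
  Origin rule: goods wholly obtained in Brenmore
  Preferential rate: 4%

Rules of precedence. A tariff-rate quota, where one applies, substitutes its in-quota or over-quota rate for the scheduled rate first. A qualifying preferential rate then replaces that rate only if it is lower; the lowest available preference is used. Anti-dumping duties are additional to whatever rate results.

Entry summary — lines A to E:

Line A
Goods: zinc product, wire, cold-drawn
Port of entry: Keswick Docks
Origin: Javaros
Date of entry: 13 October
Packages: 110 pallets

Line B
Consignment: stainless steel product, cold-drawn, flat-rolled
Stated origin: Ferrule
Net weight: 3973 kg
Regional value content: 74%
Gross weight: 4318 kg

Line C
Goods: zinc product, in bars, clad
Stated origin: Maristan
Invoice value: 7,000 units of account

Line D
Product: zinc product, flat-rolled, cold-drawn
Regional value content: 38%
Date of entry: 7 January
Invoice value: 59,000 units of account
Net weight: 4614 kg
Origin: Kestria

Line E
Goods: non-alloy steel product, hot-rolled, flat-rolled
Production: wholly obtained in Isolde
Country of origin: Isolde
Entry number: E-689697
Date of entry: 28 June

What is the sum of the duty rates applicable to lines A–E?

Line A: zinc → 11-4; wire → 11-4-2; cold-drawn → 11-4-2-1. Scheduled 29%. anti-dumping (Javaros, 11-4): +6%; total 29% + 6% = 35%. → 35%.
Line B: stainless steel → 11-3; flat-rolled → 11-3-1; cold-drawn → 11-3-1-1. Scheduled 37%. Ferrule agreement on 11-3: RVC ≥ 60% → 14% available; preferential 14%. → 14%.
Line C: zinc → 11-4; in bars → 11-4-1; clad → 11-4-1-1. Scheduled 28%. No special measure applies. → 28%.
Line D: zinc → 11-4; flat-rolled → 11-4-3; cold-drawn → 11-4-3-1. Scheduled 21%. Kestria agreement on 11-2: 11-4-3-1 not covered. → 21%.
Line E: non-alloy steel → 11-2; flat-rolled → 11-2-2; hot-rolled → 11-2-2-1. Scheduled 3%. Isolde agreement on 11-4-1-1: 11-2-2-1 not covered. → 3%.
Sum: 35% + 14% + 28% + 21% + 3% = 101%.

101%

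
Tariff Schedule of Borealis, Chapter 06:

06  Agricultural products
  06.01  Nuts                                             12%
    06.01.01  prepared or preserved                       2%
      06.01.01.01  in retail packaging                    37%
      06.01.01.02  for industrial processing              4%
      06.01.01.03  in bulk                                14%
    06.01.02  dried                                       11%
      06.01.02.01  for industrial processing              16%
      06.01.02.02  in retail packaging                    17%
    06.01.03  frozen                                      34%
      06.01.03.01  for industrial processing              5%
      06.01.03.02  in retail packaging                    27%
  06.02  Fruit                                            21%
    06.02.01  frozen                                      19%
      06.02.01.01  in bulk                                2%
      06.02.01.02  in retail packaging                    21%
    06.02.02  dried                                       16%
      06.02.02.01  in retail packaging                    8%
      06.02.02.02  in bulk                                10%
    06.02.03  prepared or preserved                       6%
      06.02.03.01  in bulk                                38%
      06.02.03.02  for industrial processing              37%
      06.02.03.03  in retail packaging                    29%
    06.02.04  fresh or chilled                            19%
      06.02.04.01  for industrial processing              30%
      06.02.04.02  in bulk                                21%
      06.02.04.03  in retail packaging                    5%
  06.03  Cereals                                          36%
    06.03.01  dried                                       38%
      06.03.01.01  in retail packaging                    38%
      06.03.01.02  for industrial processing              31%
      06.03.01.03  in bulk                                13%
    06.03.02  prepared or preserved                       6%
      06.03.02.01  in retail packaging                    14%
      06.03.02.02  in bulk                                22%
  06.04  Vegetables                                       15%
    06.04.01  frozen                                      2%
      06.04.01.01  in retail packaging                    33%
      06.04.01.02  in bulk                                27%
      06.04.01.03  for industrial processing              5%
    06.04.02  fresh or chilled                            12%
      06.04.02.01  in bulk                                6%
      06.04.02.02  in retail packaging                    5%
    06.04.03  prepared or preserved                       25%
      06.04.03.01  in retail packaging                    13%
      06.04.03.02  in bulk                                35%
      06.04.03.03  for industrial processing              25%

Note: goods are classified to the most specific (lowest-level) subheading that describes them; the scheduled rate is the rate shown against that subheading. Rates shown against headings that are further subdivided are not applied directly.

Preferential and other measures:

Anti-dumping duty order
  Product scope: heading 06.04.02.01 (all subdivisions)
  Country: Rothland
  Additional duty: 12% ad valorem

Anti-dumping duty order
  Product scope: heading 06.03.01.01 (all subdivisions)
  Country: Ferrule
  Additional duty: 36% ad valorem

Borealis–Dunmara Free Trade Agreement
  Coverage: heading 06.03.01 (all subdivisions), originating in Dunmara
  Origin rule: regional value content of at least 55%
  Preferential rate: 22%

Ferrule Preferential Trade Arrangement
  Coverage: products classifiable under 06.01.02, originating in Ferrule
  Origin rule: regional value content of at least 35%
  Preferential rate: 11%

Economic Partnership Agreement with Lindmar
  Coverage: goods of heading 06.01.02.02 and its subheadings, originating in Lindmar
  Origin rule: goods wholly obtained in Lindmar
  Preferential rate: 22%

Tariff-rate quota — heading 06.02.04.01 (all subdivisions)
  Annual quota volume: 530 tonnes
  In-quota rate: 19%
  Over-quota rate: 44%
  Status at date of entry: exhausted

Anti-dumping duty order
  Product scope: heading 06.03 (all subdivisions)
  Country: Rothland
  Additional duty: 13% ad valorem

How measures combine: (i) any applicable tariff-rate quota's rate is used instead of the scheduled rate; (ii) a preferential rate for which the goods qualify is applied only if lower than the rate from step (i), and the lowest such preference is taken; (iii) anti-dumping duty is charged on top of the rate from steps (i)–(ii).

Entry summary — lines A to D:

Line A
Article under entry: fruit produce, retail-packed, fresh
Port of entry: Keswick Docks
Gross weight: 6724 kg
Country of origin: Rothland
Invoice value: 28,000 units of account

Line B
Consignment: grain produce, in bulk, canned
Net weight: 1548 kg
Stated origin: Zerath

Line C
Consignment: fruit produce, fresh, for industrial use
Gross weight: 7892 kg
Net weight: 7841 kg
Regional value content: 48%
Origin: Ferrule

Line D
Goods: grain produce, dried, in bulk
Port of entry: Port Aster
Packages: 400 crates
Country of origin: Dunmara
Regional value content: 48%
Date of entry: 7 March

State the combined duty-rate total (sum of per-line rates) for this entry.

84%

Line A: fruit → 06.02; fresh → 06.02.04; retail-packed → 06.02.04.03. Scheduled 5%. No special measure applies. → 5%.
Line B: grain → 06.03; canned → 06.03.02; in bulk → 06.03.02.02. Scheduled 22%. No special measure applies. → 22%.
Line C: fruit → 06.02; fresh → 06.02.04; for industrial use → 06.02.04.01. Scheduled 30%. quota on 06.02.04.01 exhausted → over-quota 44%; Ferrule agreement on 06.01.02: 06.02.04.01 not covered. → 44%.
Line D: grain → 06.03; dried → 06.03.01; in bulk → 06.03.01.03. Scheduled 13%. Dunmara agreement on 06.03.01: RVC < 55%. → 13%.
Sum: 5% + 22% + 44% + 13% = 84%.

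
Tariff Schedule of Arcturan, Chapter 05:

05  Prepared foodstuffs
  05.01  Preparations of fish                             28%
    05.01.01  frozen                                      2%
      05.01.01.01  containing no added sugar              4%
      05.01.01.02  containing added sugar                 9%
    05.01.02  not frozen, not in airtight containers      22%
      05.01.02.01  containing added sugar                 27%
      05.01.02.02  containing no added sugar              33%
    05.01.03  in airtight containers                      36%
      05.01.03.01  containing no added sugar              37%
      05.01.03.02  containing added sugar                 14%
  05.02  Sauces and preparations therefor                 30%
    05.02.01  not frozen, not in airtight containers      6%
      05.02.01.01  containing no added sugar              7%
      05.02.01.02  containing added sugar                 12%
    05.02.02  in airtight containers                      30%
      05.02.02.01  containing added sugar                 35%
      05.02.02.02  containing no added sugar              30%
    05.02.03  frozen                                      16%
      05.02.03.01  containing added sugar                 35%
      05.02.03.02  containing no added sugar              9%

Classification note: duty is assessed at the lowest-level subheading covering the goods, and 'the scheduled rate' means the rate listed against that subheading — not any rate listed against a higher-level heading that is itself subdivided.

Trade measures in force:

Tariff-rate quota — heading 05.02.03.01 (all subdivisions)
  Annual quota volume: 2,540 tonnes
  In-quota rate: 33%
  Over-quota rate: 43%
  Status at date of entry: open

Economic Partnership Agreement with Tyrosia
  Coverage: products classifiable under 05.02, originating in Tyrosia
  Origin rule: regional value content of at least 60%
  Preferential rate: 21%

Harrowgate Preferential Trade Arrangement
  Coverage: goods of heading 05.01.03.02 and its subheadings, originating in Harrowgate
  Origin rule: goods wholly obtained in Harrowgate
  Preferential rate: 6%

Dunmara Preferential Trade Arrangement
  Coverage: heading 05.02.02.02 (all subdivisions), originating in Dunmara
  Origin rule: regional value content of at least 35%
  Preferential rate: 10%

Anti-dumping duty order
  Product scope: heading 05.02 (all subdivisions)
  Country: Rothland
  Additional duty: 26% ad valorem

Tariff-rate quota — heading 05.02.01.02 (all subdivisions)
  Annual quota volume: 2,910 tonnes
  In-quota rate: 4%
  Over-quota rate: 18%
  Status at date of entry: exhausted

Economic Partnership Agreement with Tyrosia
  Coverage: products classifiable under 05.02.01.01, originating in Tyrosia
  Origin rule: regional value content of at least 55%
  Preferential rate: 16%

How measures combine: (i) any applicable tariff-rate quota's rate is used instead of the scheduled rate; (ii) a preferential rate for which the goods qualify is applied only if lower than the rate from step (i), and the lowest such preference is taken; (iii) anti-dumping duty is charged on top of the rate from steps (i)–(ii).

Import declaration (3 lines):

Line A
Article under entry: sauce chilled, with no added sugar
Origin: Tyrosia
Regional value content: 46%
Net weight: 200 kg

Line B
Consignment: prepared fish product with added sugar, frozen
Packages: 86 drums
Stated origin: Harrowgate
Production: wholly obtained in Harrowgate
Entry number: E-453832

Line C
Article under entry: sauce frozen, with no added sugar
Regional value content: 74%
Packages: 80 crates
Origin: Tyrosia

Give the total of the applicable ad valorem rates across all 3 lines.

Line A: sauce → 05.02; chilled → 05.02.01; with no added sugar → 05.02.01.01. Scheduled 7%. Tyrosia agreement on 05.02: RVC < 60%; Tyrosia agreement on 05.02.01.01: RVC < 55%. → 7%.
Line B: prepared fish product → 05.01; frozen → 05.01.01; with added sugar → 05.01.01.02. Scheduled 9%. Harrowgate agreement on 05.01.03.02: 05.01.01.02 not covered. → 9%.
Line C: sauce → 05.02; frozen → 05.02.03; with no added sugar → 05.02.03.02. Scheduled 9%. Tyrosia agreement on 05.02: RVC ≥ 60% → 21% available; Tyrosia agreement on 05.02.01.01: 05.02.03.02 not covered; preference 21% not lower than 9% → no reduction. → 9%.
Sum: 7% + 9% + 9% = 25%.

25%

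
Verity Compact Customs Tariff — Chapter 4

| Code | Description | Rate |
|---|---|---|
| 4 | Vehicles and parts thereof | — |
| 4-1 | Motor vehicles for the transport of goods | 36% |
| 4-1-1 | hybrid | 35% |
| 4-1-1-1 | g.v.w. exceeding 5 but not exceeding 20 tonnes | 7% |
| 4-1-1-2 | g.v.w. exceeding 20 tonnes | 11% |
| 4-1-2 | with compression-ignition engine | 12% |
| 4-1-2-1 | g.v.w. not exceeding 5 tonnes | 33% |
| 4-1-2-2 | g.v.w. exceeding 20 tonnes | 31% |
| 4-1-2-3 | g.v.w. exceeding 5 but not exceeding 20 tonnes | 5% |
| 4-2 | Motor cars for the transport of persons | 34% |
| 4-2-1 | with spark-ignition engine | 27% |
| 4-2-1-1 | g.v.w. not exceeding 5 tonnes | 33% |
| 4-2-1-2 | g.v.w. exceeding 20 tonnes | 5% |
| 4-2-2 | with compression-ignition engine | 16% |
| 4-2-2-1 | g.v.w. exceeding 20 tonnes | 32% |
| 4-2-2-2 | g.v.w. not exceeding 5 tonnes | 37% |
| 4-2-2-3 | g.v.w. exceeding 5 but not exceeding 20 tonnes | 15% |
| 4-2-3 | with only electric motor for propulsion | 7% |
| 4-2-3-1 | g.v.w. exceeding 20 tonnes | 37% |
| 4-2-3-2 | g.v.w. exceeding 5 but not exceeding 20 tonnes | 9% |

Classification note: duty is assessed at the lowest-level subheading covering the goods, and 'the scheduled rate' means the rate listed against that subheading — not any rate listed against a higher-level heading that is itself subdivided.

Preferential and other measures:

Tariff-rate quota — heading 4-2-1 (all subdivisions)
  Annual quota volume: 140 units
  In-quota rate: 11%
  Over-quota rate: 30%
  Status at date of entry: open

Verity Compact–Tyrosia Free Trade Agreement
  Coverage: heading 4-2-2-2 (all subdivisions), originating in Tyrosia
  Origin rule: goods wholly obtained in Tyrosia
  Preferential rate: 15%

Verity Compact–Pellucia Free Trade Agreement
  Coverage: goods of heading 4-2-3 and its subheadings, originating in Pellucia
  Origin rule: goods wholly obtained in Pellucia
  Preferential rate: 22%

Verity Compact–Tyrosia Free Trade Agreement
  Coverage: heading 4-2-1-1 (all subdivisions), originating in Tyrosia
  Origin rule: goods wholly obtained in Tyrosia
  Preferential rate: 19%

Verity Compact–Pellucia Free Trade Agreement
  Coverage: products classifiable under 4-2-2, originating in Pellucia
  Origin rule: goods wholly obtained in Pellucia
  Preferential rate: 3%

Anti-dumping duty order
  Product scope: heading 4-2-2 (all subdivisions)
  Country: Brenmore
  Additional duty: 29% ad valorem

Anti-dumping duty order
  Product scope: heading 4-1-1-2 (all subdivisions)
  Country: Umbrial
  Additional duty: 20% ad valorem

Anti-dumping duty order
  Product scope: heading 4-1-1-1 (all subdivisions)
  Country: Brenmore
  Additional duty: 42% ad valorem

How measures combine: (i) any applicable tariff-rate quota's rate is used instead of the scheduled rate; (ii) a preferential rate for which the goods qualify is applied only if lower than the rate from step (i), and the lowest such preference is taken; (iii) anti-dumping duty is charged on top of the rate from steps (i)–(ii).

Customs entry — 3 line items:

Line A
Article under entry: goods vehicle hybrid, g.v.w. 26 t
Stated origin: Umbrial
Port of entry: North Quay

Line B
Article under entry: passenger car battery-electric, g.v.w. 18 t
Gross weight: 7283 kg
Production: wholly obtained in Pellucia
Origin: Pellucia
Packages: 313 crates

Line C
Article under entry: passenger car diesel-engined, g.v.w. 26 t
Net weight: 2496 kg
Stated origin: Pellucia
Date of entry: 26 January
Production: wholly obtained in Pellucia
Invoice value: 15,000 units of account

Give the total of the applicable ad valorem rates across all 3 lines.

43%

Line A: goods vehicle → 4-1; hybrid → 4-1-1; g.v.w. 26 t → 4-1-1-2. Scheduled 11%. anti-dumping (Umbrial, 4-1-1-2): +20%; total 11% + 20% = 31%. → 31%.
Line B: passenger car → 4-2; battery-electric → 4-2-3; g.v.w. 18 t → 4-2-3-2. Scheduled 9%. Pellucia agreement on 4-2-3: wholly obtained → 22% available; Pellucia agreement on 4-2-2: 4-2-3-2 not covered; preference 22% not lower than 9% → no reduction. → 9%.
Line C: passenger car → 4-2; diesel-engined → 4-2-2; g.v.w. 26 t → 4-2-2-1. Scheduled 32%. Pellucia agreement on 4-2-3: 4-2-2-1 not covered; Pellucia agreement on 4-2-2: wholly obtained → 3% available; preferential 3%. → 3%.
Sum: 31% + 9% + 3% = 43%.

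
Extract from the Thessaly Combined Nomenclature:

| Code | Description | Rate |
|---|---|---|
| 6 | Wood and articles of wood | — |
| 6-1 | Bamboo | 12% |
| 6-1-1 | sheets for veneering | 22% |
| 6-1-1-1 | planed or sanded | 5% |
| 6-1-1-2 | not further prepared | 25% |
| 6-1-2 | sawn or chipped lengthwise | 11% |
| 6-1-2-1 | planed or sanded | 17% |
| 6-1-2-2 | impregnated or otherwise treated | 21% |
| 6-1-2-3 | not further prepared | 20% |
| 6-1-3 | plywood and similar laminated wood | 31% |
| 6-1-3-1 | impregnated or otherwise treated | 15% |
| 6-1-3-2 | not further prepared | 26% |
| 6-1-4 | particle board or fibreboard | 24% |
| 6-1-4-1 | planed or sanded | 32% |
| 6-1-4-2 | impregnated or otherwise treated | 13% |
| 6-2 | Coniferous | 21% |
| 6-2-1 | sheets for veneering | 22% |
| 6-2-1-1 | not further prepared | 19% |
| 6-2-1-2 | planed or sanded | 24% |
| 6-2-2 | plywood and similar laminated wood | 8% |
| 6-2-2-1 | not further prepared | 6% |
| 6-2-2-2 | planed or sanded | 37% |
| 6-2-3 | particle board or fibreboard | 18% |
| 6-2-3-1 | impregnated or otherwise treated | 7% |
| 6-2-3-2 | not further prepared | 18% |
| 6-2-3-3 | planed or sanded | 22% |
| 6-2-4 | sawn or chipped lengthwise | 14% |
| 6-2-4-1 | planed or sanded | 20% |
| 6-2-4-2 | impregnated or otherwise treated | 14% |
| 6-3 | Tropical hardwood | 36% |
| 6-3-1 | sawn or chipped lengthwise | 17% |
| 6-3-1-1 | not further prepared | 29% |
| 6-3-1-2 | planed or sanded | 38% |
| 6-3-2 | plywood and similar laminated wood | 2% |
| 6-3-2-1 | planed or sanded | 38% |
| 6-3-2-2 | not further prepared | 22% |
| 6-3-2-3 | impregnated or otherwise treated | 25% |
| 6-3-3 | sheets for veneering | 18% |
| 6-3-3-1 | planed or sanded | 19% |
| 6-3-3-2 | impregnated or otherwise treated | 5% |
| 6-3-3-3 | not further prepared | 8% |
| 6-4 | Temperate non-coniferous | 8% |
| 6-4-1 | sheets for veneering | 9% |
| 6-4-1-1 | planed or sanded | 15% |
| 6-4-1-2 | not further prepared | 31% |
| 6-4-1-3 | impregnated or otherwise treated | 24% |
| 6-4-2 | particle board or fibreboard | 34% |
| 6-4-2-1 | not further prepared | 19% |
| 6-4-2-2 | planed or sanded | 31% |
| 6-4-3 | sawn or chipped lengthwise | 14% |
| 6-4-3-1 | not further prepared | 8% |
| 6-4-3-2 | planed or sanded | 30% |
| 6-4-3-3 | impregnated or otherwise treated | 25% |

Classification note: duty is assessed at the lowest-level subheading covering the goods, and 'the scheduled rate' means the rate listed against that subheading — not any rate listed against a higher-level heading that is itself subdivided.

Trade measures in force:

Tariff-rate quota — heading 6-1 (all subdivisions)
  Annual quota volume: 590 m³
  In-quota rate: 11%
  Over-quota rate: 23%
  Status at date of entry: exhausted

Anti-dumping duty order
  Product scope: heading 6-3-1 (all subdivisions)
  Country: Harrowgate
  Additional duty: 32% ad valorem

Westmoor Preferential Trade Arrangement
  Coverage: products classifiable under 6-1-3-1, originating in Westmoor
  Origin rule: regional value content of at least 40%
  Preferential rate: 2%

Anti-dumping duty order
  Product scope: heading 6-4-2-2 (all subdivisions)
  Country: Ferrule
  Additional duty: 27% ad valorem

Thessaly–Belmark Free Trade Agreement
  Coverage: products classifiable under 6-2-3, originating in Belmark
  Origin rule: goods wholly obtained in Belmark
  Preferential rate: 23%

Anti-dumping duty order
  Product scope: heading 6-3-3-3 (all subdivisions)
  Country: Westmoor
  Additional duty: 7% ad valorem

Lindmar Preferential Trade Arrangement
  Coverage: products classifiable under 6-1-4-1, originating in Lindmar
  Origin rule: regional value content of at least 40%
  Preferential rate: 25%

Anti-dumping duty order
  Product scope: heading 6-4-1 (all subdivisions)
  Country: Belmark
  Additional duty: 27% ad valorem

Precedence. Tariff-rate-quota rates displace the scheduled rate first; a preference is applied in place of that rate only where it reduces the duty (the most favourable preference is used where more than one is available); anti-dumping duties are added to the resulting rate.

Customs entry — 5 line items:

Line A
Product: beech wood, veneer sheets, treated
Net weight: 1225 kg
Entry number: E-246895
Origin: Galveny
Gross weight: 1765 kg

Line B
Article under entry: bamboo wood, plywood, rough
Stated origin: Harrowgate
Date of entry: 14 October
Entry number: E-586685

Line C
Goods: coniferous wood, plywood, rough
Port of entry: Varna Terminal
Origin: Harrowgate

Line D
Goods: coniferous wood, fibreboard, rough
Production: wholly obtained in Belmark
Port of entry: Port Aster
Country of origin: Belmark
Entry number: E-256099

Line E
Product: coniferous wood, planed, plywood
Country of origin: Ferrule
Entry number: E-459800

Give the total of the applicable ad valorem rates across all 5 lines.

108%

Line A: beech → 6-4; veneer sheets → 6-4-1; treated → 6-4-1-3. Scheduled 24%. No special measure applies. → 24%.
Line B: bamboo → 6-1; plywood → 6-1-3; rough → 6-1-3-2. Scheduled 26%. quota on 6-1 exhausted → over-quota 23%. → 23%.
Line C: coniferous → 6-2; plywood → 6-2-2; rough → 6-2-2-1. Scheduled 6%. No special measure applies. → 6%.
Line D: coniferous → 6-2; fibreboard → 6-2-3; rough → 6-2-3-2. Scheduled 18%. Belmark agreement on 6-2-3: wholly obtained → 23% available; preference 23% not lower than 18% → no reduction. → 18%.
Line E: coniferous → 6-2; plywood → 6-2-2; planed → 6-2-2-2. Scheduled 37%. No special measure applies. → 37%.
Sum: 24% + 23% + 6% + 18% + 37% = 108%.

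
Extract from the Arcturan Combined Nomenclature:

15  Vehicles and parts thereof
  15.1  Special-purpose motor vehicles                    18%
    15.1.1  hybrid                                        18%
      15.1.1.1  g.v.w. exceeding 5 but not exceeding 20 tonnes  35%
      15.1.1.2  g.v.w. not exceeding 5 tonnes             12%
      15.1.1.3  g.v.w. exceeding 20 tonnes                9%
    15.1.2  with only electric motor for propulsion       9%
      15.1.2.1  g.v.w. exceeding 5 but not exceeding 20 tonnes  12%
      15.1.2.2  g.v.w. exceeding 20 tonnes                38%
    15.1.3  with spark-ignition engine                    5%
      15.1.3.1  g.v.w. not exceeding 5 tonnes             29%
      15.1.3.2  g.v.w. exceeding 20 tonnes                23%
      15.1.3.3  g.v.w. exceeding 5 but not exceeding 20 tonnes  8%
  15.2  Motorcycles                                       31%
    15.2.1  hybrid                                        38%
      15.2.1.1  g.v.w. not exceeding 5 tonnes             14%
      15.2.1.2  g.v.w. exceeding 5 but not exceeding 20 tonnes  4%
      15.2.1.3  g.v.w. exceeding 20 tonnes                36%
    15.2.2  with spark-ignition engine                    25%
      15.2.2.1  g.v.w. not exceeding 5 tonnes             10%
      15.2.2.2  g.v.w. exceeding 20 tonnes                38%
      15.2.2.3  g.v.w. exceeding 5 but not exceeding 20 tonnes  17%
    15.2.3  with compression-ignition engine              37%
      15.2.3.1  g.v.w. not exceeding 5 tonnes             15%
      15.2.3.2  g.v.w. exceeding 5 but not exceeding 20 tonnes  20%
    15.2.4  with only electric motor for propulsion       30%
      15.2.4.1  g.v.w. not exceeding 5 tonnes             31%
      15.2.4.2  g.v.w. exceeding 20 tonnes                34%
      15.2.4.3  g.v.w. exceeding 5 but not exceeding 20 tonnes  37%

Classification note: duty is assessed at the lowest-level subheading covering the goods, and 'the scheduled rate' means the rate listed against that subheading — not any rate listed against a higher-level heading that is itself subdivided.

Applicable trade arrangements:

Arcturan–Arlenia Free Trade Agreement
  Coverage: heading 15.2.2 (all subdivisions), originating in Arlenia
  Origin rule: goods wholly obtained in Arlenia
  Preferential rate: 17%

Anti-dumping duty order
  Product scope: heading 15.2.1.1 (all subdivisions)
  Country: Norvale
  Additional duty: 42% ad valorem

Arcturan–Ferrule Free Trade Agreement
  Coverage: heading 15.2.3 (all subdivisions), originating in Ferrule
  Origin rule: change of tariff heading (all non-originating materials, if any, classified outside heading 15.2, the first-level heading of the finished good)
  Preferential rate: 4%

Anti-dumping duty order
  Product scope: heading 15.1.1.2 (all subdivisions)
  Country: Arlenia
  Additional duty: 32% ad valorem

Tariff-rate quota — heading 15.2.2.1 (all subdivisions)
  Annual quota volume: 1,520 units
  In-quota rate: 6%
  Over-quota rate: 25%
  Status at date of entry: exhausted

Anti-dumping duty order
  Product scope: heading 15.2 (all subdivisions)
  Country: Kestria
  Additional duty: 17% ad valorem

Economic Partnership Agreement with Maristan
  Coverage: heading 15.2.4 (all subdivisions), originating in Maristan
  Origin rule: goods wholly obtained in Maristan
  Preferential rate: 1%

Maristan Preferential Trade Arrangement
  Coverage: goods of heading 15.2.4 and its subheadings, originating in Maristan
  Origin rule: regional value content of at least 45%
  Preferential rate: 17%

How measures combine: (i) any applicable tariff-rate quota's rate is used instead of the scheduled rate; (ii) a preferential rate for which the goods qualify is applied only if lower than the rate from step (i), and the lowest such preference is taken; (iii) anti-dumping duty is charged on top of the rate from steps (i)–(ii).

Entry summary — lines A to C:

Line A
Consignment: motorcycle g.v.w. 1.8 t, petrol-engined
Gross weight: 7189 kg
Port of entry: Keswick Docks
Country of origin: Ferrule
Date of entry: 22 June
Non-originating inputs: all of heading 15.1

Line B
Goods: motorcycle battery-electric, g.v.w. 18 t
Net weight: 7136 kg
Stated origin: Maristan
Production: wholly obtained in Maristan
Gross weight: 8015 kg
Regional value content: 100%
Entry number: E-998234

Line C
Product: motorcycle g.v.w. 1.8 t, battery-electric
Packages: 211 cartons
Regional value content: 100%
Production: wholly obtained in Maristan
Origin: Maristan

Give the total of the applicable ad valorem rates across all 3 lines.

Line A: motorcycle → 15.2; petrol-engined → 15.2.2; g.v.w. 1.8 t → 15.2.2.1. Scheduled 10%. quota on 15.2.2.1 exhausted → over-quota 25%; Ferrule agreement on 15.2.3: 15.2.2.1 not covered. → 25%.
Line B: motorcycle → 15.2; battery-electric → 15.2.4; g.v.w. 18 t → 15.2.4.3. Scheduled 37%. Maristan agreement on 15.2.4: wholly obtained → 1% available; Maristan agreement on 15.2.4: RVC ≥ 45% → 17% available; preferential 1%. → 1%.
Line C: motorcycle → 15.2; battery-electric → 15.2.4; g.v.w. 1.8 t → 15.2.4.1. Scheduled 31%. Maristan agreement on 15.2.4: wholly obtained → 1% available; Maristan agreement on 15.2.4: RVC ≥ 45% → 17% available; preferential 1%. → 1%.
Sum: 25% + 1% + 1% = 27%.

27%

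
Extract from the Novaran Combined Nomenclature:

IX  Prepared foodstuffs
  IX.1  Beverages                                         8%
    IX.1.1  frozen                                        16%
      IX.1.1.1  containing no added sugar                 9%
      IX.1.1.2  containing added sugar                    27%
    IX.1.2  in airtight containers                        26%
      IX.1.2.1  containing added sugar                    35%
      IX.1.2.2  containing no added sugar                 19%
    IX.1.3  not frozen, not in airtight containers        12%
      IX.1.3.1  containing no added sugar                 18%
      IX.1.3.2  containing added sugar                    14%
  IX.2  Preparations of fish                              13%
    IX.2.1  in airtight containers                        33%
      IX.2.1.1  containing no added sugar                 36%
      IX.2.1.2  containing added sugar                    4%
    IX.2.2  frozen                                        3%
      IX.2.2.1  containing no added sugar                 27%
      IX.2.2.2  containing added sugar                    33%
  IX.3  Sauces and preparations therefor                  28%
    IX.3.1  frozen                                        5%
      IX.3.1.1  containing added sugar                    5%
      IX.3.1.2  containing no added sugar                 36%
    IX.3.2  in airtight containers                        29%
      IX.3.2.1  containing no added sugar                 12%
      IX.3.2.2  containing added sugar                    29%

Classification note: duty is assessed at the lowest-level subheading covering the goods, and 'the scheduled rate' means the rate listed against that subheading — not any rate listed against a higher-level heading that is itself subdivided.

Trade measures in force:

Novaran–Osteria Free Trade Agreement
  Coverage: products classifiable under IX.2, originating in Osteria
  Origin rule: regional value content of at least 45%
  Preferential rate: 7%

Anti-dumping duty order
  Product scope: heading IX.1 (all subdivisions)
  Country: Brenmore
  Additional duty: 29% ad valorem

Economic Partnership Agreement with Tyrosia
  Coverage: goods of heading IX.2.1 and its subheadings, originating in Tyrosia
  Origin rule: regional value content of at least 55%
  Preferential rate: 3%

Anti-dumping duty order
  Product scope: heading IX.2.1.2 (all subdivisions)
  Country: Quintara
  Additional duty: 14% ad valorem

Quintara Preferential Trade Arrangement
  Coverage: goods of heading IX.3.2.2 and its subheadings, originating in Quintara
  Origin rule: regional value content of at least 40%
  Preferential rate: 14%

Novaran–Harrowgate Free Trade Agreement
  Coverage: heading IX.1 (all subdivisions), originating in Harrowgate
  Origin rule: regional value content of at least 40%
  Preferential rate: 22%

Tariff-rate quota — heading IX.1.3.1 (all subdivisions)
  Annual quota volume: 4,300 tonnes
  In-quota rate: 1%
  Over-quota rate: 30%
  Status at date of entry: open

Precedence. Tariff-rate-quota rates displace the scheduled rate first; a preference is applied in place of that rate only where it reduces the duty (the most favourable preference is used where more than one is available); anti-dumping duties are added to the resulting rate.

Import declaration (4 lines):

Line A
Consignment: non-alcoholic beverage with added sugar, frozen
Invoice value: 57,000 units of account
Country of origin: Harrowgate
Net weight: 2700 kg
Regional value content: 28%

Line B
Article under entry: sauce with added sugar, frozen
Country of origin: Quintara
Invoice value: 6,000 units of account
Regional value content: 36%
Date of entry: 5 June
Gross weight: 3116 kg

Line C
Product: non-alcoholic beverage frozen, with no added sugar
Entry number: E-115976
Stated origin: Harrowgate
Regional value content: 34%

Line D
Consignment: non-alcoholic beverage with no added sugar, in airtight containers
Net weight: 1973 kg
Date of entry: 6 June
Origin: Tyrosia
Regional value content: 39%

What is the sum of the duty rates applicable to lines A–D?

Line A: non-alcoholic beverage → IX.1; frozen → IX.1.1; with added sugar → IX.1.1.2. Scheduled 27%. Harrowgate agreement on IX.1: RVC < 40%. → 27%.
Line B: sauce → IX.3; frozen → IX.3.1; with added sugar → IX.3.1.1. Scheduled 5%. Quintara agreement on IX.3.2.2: IX.3.1.1 not covered. → 5%.
Line C: non-alcoholic beverage → IX.1; frozen → IX.1.1; with no added sugar → IX.1.1.1. Scheduled 9%. Harrowgate agreement on IX.1: RVC < 40%. → 9%.
Line D: non-alcoholic beverage → IX.1; in airtight containers → IX.1.2; with no added sugar → IX.1.2.2. Scheduled 19%. Tyrosia agreement on IX.2.1: IX.1.2.2 not covered. → 19%.
Sum: 27% + 5% + 9% + 19% = 60%.

60%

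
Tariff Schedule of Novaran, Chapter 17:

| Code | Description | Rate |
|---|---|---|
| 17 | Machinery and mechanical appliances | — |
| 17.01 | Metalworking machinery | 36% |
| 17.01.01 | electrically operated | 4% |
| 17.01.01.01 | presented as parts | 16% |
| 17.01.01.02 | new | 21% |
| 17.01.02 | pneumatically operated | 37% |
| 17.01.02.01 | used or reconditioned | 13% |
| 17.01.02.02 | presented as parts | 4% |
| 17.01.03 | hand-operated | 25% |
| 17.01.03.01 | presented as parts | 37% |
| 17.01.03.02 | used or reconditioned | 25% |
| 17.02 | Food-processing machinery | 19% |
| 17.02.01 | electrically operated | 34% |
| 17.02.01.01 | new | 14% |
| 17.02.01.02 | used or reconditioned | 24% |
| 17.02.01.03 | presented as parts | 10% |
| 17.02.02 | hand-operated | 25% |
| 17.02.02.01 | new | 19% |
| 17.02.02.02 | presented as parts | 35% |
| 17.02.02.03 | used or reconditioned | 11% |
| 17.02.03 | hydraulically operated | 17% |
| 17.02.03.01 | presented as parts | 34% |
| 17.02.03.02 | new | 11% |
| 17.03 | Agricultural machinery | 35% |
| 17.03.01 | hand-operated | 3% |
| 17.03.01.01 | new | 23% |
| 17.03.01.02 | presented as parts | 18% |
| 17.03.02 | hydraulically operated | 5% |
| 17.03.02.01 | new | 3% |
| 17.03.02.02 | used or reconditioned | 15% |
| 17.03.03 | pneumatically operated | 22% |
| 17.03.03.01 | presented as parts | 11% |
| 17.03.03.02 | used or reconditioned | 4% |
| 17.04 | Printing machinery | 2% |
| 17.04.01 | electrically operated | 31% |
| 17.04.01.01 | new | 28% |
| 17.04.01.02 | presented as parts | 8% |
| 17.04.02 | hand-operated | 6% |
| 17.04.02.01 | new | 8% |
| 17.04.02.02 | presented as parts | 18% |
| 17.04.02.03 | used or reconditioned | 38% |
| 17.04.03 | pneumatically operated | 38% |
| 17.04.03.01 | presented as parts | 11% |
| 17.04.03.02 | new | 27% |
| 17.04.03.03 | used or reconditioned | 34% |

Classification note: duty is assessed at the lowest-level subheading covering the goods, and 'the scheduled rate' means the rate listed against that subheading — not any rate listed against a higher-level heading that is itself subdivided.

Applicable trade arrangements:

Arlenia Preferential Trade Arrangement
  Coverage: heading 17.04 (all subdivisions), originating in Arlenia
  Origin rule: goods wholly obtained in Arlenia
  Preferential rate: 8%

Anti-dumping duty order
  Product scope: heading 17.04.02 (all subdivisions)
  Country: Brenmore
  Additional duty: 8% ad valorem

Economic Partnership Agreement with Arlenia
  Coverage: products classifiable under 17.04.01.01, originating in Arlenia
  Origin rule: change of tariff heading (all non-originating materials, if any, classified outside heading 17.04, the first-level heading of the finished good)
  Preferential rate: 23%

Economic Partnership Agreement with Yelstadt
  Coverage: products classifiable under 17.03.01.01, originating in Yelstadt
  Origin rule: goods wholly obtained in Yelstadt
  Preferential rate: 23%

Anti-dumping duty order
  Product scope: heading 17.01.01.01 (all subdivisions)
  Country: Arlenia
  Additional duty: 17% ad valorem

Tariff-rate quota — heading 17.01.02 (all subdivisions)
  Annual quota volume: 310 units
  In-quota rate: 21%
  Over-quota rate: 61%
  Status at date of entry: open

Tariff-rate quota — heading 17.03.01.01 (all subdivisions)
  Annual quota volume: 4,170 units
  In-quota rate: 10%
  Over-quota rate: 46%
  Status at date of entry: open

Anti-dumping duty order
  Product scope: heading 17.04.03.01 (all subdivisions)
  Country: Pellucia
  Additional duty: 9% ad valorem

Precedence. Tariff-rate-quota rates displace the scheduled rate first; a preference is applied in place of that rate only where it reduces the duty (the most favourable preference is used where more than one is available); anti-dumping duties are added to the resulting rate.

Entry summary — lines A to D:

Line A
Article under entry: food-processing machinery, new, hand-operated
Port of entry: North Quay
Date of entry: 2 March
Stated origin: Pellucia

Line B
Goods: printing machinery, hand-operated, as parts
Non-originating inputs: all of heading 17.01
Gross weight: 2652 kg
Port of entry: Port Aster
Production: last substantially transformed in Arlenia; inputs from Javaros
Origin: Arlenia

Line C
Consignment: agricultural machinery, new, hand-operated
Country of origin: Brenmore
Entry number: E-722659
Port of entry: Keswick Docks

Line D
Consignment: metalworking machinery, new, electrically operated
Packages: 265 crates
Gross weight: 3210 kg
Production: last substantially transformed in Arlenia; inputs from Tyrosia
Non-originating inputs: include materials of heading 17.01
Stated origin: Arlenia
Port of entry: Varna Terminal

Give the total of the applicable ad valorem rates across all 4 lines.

68%

Line A: food-processing → 17.02; hand-operated → 17.02.02; new → 17.02.02.01. Scheduled 19%. No special measure applies. → 19%.
Line B: printing → 17.04; hand-operated → 17.04.02; as parts → 17.04.02.02. Scheduled 18%. Arlenia agreement on 17.04: not wholly obtained; Arlenia agreement on 17.04.01.01: 17.04.02.02 not covered. → 18%.
Line C: agricultural → 17.03; hand-operated → 17.03.01; new → 17.03.01.01. Scheduled 23%. quota on 17.03.01.01 open → in-quota 10%. → 10%.
Line D: metalworking → 17.01; electrically operated → 17.01.01; new → 17.01.01.02. Scheduled 21%. Arlenia agreement on 17.04: 17.01.01.02 not covered; Arlenia agreement on 17.04.01.01: 17.01.01.02 not covered. → 21%.
Sum: 19% + 18% + 10% + 21% = 68%.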